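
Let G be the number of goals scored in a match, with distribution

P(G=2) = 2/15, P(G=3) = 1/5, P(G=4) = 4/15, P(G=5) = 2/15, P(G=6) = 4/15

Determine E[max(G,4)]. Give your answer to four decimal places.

4.6667

E[max(G,4)] = Σ max(g,4)·P(G=g)
 = 4·2/15 + 4·1/5 + 4·4/15 + 5·2/15 + 6·4/15
 = 8/15 + 4/5 + 16/15 + 2/3 + 8/5
 = 14/3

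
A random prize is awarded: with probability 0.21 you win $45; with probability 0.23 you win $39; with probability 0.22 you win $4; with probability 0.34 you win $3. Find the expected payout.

E[payout] = 45·0.21 + 39·0.23 + 4·0.22 + 3·0.34
 = 9.45 + 8.97 + 0.88 + 1.02
 = 20.32

20.32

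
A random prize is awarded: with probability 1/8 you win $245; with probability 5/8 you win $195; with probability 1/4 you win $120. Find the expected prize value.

182.5

E[payout] = 245·1/8 + 195·5/8 + 120·1/4
 = 245/8 + 975/8 + 30
 = 365/2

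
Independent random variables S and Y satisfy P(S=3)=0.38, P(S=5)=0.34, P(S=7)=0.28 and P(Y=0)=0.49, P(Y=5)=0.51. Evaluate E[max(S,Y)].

E[max(S,Y)] = Σ_s Σ_y max(s,y) · P(S=s)P(Y=y)
 = 3·0.1862 + 5·0.1938 + 5·0.1666 + 5·0.1734 + 7·0.1372 + 7·0.1428
 = 0.5586 + 0.969 + 0.833 + 0.867 + 0.9604 + 0.9996
 = 5.1876

5.1876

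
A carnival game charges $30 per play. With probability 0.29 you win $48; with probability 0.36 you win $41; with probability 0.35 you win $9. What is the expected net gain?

1.83

E[payout] = 48·0.29 + 41·0.36 + 9·0.35
 = 13.92 + 14.76 + 3.15
 = 31.83
Net = 31.83 - 30 = 1.83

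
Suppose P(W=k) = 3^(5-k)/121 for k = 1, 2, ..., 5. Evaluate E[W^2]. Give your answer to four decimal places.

2.8347

E[W^2] = Σ w^2·P(W=w)
 = 1·81/121 + 4·27/121 + 9·9/121 + 16·3/121 + 25·1/121
 = 81/121 + 108/121 + 81/121 + 48/121 + 25/121
 = 343/121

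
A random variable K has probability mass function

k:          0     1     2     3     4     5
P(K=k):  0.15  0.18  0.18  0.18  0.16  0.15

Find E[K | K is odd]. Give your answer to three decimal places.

P(K is odd) = 0.18 + 0.18 + 0.15 = 0.51.
E[K | K is odd] = [1·0.18 + 3·0.18 + 5·0.15] / 0.51
 = 1.47 / 0.51
 = 49/17

2.882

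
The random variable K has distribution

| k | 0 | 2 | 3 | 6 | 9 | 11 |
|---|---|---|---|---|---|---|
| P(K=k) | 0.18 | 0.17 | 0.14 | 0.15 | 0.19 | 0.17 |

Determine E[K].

5.24

E[K] = Σ k·P(K=k)
 = 0·0.18 + 2·0.17 + 3·0.14 + 6·0.15 + 9·0.19 + 11·0.17
 = 0 + 0.34 + 0.42 + 0.9 + 1.71 + 1.87
 = 5.24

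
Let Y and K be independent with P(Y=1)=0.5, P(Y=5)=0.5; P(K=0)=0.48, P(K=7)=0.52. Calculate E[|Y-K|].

E[|Y-K|] = Σ_y Σ_k |y-k| · P(Y=y)P(K=k)
 = 1·0.24 + 6·0.26 + 5·0.24 + 2·0.26
 = 0.24 + 1.56 + 1.2 + 0.52
 = 3.52

3.52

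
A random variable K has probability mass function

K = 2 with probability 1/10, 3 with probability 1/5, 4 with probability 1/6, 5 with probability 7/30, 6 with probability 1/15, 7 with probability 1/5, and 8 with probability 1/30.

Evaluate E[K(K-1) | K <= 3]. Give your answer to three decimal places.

P(K <= 3) = 1/10 + 1/5 = 3/10.
E[K(K-1) | K <= 3] = [2·1/10 + 6·1/5] / (3/10)
 = 7/5 / (3/10)
 = 14/3

4.667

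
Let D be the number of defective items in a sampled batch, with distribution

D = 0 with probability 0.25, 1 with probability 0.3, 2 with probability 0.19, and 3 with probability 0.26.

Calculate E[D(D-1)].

E[D(D-1)] = Σ d(d-1)·P(D=d)
 = 0·0.25 + 0·0.3 + 2·0.19 + 6·0.26
 = 0 + 0 + 0.38 + 1.56
 = 1.94

1.94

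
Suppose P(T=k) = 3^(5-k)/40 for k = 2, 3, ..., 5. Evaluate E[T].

E[T] = Σ t·P(T=t)
 = 2·27/40 + 3·9/40 + 4·3/40 + 5·1/40
 = 27/20 + 27/40 + 3/10 + 1/8
 = 49/20

2.45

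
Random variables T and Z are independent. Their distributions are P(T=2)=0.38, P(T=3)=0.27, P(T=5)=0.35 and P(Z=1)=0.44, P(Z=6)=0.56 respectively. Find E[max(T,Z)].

E[max(T,Z)] = Σ_t Σ_z max(t,z) · P(T=t)P(Z=z)
 = 2·0.1672 + 6·0.2128 + 3·0.1188 + 6·0.1512 + 5·0.154 + 6·0.196
 = 0.3344 + 1.2768 + 0.3564 + 0.9072 + 0.77 + 1.176
 = 4.8208

4.8208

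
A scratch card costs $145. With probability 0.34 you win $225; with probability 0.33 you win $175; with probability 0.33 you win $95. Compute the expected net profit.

E[payout] = 225·0.34 + 175·0.33 + 95·0.33
 = 76.5 + 57.75 + 31.35
 = 165.6
Net = 165.6 - 145 = 20.6

20.6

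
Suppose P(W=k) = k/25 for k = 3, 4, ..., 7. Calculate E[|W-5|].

E[|W-5|] = Σ |w-5|·P(W=w)
 = 2·3/25 + 1·4/25 + 0·1/5 + 1·6/25 + 2·7/25
 = 6/25 + 4/25 + 0 + 6/25 + 14/25
 = 6/5

1.2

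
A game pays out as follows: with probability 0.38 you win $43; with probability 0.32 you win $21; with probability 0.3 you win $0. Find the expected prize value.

E[payout] = 43·0.38 + 21·0.32 + 0·0.3
 = 16.34 + 6.72 + 0
 = 23.06

23.06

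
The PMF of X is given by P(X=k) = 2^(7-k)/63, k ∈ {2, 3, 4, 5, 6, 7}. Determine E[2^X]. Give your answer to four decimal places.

E[2^X] = Σ 2^x·P(X=x)
 = 4·32/63 + 8·16/63 + 16·8/63 + 32·4/63 + 64·2/63 + 128·1/63
 = 128/63 + 128/63 + 128/63 + 128/63 + 128/63 + 128/63
 = 256/21

12.1905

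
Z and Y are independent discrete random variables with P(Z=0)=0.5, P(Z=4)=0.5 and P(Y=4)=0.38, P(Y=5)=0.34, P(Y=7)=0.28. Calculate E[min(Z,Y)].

E[min(Z,Y)] = Σ_z Σ_y min(z,y) · P(Z=z)P(Y=y)
 = 0·0.19 + 0·0.17 + 0·0.14 + 4·0.19 + 4·0.17 + 4·0.14
 = 0 + 0 + 0 + 0.76 + 0.68 + 0.56
 = 2

2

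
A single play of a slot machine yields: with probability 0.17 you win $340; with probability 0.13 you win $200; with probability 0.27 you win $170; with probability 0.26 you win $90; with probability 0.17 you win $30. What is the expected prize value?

158.2

E[payout] = 340·0.17 + 200·0.13 + 170·0.27 + 90·0.26 + 30·0.17
 = 57.8 + 26 + 45.9 + 23.4 + 5.1
 = 158.2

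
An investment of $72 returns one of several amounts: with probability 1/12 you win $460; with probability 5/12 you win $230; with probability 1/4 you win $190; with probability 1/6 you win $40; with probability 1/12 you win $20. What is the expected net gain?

E[payout] = 460·1/12 + 230·5/12 + 190·1/4 + 40·1/6 + 20·1/12
 = 115/3 + 575/6 + 95/2 + 20/3 + 5/3
 = 190
Net = 190 - 72 = 118

118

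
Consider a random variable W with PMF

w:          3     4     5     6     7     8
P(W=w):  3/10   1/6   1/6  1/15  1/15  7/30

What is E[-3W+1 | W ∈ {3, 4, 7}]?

P(W ∈ {3, 4, 7}) = 3/10 + 1/6 + 1/15 = 8/15.
E[-3W+1 | W ∈ {3, 4, 7}] = [(-8)·3/10 + (-11)·1/6 + (-20)·1/15] / (8/15)
 = -167/30 / (8/15)
 = -167/16

-10.4375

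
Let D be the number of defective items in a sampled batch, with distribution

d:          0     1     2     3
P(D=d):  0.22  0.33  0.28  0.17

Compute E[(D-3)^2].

E[(D-3)^2] = Σ (d-3)^2·P(D=d)
 = 9·0.22 + 4·0.33 + 1·0.28 + 0·0.17
 = 1.98 + 1.32 + 0.28 + 0
 = 3.58

3.58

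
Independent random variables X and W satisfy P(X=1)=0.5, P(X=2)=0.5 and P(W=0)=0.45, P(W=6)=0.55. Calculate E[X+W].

4.8

E[X+W] = Σ_x Σ_w (x+w) · P(X=x)P(W=w)
 = 1·0.225 + 7·0.275 + 2·0.225 + 8·0.275
 = 0.225 + 1.925 + 0.45 + 2.2
 = 4.8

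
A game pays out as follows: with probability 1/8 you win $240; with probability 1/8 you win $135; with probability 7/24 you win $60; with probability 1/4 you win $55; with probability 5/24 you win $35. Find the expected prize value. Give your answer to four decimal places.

E[payout] = 240·1/8 + 135·1/8 + 60·7/24 + 55·1/4 + 35·5/24
 = 30 + 135/8 + 35/2 + 55/4 + 175/24
 = 1025/12

85.4167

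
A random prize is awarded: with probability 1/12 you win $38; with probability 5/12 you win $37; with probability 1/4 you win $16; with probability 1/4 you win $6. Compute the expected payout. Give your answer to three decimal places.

24.083

E[payout] = 38·1/12 + 37·5/12 + 16·1/4 + 6·1/4
 = 19/6 + 185/12 + 4 + 3/2
 = 289/12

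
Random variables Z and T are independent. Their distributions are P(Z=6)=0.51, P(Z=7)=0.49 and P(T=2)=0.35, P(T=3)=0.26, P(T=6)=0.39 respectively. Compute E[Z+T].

E[Z+T] = Σ_z Σ_t (z+t) · P(Z=z)P(T=t)
 = 8·0.1785 + 9·0.1326 + 12·0.1989 + 9·0.1715 + 10·0.1274 + 13·0.1911
 = 1.428 + 1.1934 + 2.3868 + 1.5435 + 1.274 + 2.4843
 = 10.31

10.31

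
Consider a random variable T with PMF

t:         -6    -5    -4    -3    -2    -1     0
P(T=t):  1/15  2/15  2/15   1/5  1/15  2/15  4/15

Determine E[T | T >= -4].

-1.75

P(T >= -4) = 2/15 + 1/5 + 1/15 + 2/15 + 4/15 = 4/5.
E[T | T >= -4] = [(-4)·2/15 + (-3)·1/5 + (-2)·1/15 + (-1)·2/15 + 0·4/15] / (4/5)
 = -7/5 / (4/5)
 = -7/4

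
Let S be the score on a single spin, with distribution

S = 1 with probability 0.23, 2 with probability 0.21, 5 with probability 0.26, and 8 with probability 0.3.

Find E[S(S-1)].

E[S(S-1)] = Σ s(s-1)·P(S=s)
 = 0·0.23 + 2·0.21 + 20·0.26 + 56·0.3
 = 0 + 0.42 + 5.2 + 16.8
 = 22.42

22.42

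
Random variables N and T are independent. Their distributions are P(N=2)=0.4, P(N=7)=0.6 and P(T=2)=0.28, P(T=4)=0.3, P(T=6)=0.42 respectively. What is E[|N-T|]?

E[|N-T|] = Σ_n Σ_t |n-t| · P(N=n)P(T=t)
 = 0·0.112 + 2·0.12 + 4·0.168 + 5·0.168 + 3·0.18 + 1·0.252
 = 0 + 0.24 + 0.672 + 0.84 + 0.54 + 0.252
 = 2.544

2.544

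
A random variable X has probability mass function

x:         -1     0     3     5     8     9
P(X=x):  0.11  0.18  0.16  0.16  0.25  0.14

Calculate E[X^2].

E[X^2] = Σ x^2·P(X=x)
 = 1·0.11 + 0·0.18 + 9·0.16 + 25·0.16 + 64·0.25 + 81·0.14
 = 0.11 + 0 + 1.44 + 4 + 16 + 11.34
 = 32.89

32.89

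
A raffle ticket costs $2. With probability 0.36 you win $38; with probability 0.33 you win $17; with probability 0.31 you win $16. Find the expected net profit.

22.25

E[payout] = 38·0.36 + 17·0.33 + 16·0.31
 = 13.68 + 5.61 + 4.96
 = 24.25
Net = 24.25 - 2 = 22.25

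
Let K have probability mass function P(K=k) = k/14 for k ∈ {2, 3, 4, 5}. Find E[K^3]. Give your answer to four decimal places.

69.8571

E[K^3] = Σ k^3·P(K=k)
 = 8·1/7 + 27·3/14 + 64·2/7 + 125·5/14
 = 8/7 + 81/14 + 128/7 + 625/14
 = 489/7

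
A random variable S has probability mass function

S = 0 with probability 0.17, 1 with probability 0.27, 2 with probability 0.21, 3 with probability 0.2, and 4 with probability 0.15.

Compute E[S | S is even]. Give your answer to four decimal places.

1.9245

P(S is even) = 0.17 + 0.21 + 0.15 = 0.53.
E[S | S is even] = [0·0.17 + 2·0.21 + 4·0.15] / 0.53
 = 1.02 / 0.53
 = 102/53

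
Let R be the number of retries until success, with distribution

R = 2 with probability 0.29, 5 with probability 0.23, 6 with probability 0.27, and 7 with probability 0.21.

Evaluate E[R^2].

26.92

E[R^2] = Σ r^2·P(R=r)
 = 4·0.29 + 25·0.23 + 36·0.27 + 49·0.21
 = 1.16 + 5.75 + 9.72 + 10.29
 = 26.92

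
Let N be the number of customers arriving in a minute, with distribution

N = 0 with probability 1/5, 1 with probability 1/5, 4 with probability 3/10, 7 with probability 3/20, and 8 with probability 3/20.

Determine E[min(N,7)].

3.5

E[min(N,7)] = Σ min(n,7)·P(N=n)
 = 0·1/5 + 1·1/5 + 4·3/10 + 7·3/20 + 7·3/20
 = 0 + 1/5 + 6/5 + 21/20 + 21/20
 = 7/2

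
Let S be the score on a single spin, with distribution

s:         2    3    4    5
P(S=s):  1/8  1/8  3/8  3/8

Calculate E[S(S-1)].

13

E[S(S-1)] = Σ s(s-1)·P(S=s)
 = 2·1/8 + 6·1/8 + 12·3/8 + 20·3/8
 = 1/4 + 3/4 + 9/2 + 15/2
 = 13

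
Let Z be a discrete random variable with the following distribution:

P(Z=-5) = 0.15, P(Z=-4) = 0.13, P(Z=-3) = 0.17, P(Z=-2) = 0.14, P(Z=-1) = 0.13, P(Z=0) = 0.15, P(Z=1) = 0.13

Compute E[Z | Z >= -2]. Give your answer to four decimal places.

-0.5091

P(Z >= -2) = 0.14 + 0.13 + 0.15 + 0.13 = 0.55.
E[Z | Z >= -2] = [(-2)·0.14 + (-1)·0.13 + 0·0.15 + 1·0.13] / 0.55
 = -0.28 / 0.55
 = -28/55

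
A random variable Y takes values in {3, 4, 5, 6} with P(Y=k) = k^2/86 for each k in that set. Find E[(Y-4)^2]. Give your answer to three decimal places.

2.070

E[(Y-4)^2] = Σ (y-4)^2·P(Y=y)
 = 1·9/86 + 0·8/43 + 1·25/86 + 4·18/43
 = 9/86 + 0 + 25/86 + 72/43
 = 89/43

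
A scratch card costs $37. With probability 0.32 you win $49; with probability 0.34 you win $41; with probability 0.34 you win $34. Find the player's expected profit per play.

E[payout] = 49·0.32 + 41·0.34 + 34·0.34
 = 15.68 + 13.94 + 11.56
 = 41.18
Net = 41.18 - 37 = 4.18

4.18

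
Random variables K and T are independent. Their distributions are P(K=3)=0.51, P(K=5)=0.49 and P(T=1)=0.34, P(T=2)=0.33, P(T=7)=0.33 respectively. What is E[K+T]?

7.29

E[K+T] = Σ_k Σ_t (k+t) · P(K=k)P(T=t)
 = 4·0.1734 + 5·0.1683 + 10·0.1683 + 6·0.1666 + 7·0.1617 + 12·0.1617
 = 0.6936 + 0.8415 + 1.683 + 0.9996 + 1.1319 + 1.9404
 = 7.29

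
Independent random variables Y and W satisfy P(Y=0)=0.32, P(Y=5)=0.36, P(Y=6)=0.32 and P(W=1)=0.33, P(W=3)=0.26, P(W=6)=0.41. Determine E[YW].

E[YW] = Σ_y Σ_w yw · P(Y=y)P(W=w)
 = 0·0.1056 + 0·0.0832 + 0·0.1312 + 5·0.1188 + 15·0.0936 + 30·0.1476 + 6·0.1056 + 18·0.0832 + 36·0.1312
 = 0 + 0 + 0 + 0.594 + 1.404 + 4.428 + 0.6336 + 1.4976 + 4.7232
 = 13.2804

13.2804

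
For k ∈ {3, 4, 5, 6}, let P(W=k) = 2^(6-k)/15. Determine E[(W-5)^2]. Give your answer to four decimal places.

2.4667

E[(W-5)^2] = Σ (w-5)^2·P(W=w)
 = 4·8/15 + 1·4/15 + 0·2/15 + 1·1/15
 = 32/15 + 4/15 + 0 + 1/15
 = 37/15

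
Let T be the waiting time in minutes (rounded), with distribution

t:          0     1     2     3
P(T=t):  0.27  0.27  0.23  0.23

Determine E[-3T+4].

E[-3T+4] = Σ (-3t+4)·P(T=t)
 = 4·0.27 + 1·0.27 + (-2)·0.23 + (-5)·0.23
 = 1.08 + 0.27 + (-0.46) + (-1.15)
 = -0.26

-0.26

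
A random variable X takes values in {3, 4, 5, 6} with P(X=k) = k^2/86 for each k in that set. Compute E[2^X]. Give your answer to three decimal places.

E[2^X] = Σ 2^x·P(X=x)
 = 8·9/86 + 16·8/43 + 32·25/86 + 64·18/43
 = 36/43 + 128/43 + 400/43 + 1152/43
 = 1716/43

39.907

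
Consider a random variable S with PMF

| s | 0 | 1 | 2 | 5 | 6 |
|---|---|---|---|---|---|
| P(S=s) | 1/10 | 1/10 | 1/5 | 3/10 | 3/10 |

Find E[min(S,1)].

E[min(S,1)] = Σ min(s,1)·P(S=s)
 = 0·1/10 + 1·1/10 + 1·1/5 + 1·3/10 + 1·3/10
 = 0 + 1/10 + 1/5 + 3/10 + 3/10
 = 9/10

0.9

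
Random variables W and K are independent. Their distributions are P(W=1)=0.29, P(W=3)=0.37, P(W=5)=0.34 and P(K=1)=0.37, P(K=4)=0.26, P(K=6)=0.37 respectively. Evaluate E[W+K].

E[W+K] = Σ_w Σ_k (w+k) · P(W=w)P(K=k)
 = 2·0.1073 + 5·0.0754 + 7·0.1073 + 4·0.1369 + 7·0.0962 + 9·0.1369 + 6·0.1258 + 9·0.0884 + 11·0.1258
 = 0.2146 + 0.377 + 0.7511 + 0.5476 + 0.6734 + 1.2321 + 0.7548 + 0.7956 + 1.3838
 = 6.73

6.73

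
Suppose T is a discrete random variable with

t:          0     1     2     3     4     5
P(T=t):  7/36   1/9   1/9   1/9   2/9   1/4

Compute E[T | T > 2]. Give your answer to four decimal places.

P(T > 2) = 1/9 + 2/9 + 1/4 = 7/12.
E[T | T > 2] = [3·1/9 + 4·2/9 + 5·1/4] / (7/12)
 = 89/36 / (7/12)
 = 89/21

4.2381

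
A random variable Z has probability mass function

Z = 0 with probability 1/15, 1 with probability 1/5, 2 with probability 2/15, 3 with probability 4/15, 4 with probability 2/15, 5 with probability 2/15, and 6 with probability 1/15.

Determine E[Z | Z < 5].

2.25

P(Z < 5) = 1/15 + 1/5 + 2/15 + 4/15 + 2/15 = 4/5.
E[Z | Z < 5] = [0·1/15 + 1·1/5 + 2·2/15 + 3·4/15 + 4·2/15] / (4/5)
 = 9/5 / (4/5)
 = 9/4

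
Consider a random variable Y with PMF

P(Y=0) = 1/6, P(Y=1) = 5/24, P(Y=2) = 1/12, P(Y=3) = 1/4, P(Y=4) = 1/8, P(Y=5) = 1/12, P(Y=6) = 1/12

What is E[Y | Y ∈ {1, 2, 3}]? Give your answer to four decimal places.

P(Y ∈ {1, 2, 3}) = 5/24 + 1/12 + 1/4 = 13/24.
E[Y | Y ∈ {1, 2, 3}] = [1·5/24 + 2·1/12 + 3·1/4] / (13/24)
 = 9/8 / (13/24)
 = 27/13

2.0769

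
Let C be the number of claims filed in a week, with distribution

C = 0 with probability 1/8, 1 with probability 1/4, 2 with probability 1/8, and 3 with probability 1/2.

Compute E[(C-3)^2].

E[(C-3)^2] = Σ (c-3)^2·P(C=c)
 = 9·1/8 + 4·1/4 + 1·1/8 + 0·1/2
 = 9/8 + 1 + 1/8 + 0
 = 9/4

2.25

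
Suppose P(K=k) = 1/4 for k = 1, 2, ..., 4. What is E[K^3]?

E[K^3] = Σ k^3·P(K=k)
 = 1·1/4 + 8·1/4 + 27·1/4 + 64·1/4
 = 1/4 + 2 + 27/4 + 16
 = 25

25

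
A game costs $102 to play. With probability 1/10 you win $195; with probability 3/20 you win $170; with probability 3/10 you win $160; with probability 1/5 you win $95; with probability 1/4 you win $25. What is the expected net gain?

16.25

E[payout] = 195·1/10 + 170·3/20 + 160·3/10 + 95·1/5 + 25·1/4
 = 39/2 + 51/2 + 48 + 19 + 25/4
 = 473/4
Net = 473/4 - 102 = 65/4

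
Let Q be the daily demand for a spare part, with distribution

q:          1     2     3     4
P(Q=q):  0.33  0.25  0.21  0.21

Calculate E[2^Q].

6.7

E[2^Q] = Σ 2^q·P(Q=q)
 = 2·0.33 + 4·0.25 + 8·0.21 + 16·0.21
 = 0.66 + 1 + 1.68 + 3.36
 = 6.7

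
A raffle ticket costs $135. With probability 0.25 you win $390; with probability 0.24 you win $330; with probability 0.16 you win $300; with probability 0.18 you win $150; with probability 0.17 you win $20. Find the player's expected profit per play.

E[payout] = 390·0.25 + 330·0.24 + 300·0.16 + 150·0.18 + 20·0.17
 = 97.5 + 79.2 + 48 + 27 + 3.4
 = 255.1
Net = 255.1 - 135 = 120.1

120.1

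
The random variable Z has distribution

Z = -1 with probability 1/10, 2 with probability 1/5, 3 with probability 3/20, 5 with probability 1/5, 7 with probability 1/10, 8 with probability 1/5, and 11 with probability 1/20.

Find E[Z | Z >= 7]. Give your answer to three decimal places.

P(Z >= 7) = 1/10 + 1/5 + 1/20 = 7/20.
E[Z | Z >= 7] = [7·1/10 + 8·1/5 + 11·1/20] / (7/20)
 = 57/20 / (7/20)
 = 57/7

8.143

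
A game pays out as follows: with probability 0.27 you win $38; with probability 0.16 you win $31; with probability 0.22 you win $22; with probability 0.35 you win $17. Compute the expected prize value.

E[payout] = 38·0.27 + 31·0.16 + 22·0.22 + 17·0.35
 = 10.26 + 4.96 + 4.84 + 5.95
 = 26.01

26.01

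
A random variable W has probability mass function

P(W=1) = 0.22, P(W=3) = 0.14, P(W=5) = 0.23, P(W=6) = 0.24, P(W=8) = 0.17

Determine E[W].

4.59

E[W] = Σ w·P(W=w)
 = 1·0.22 + 3·0.14 + 5·0.23 + 6·0.24 + 8·0.17
 = 0.22 + 0.42 + 1.15 + 1.44 + 1.36
 = 4.59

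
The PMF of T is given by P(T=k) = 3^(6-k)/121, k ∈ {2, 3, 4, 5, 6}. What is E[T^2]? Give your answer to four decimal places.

6.7934

E[T^2] = Σ t^2·P(T=t)
 = 4·81/121 + 9·27/121 + 16·9/121 + 25·3/121 + 36·1/121
 = 324/121 + 243/121 + 144/121 + 75/121 + 36/121
 = 822/121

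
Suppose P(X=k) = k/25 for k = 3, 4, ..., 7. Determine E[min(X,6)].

5.12

E[min(X,6)] = Σ min(x,6)·P(X=x)
 = 3·3/25 + 4·4/25 + 5·1/5 + 6·6/25 + 6·7/25
 = 9/25 + 16/25 + 1 + 36/25 + 42/25
 = 128/25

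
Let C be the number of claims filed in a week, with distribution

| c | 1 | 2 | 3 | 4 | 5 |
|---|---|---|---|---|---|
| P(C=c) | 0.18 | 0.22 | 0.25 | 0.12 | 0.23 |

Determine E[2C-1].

E[2C-1] = Σ (2c-1)·P(C=c)
 = 1·0.18 + 3·0.22 + 5·0.25 + 7·0.12 + 9·0.23
 = 0.18 + 0.66 + 1.25 + 0.84 + 2.07
 = 5

5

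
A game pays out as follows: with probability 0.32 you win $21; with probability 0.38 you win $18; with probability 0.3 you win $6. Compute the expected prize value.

E[payout] = 21·0.32 + 18·0.38 + 6·0.3
 = 6.72 + 6.84 + 1.8
 = 15.36

15.36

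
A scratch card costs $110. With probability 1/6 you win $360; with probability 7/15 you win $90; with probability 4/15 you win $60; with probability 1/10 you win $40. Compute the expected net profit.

E[payout] = 360·1/6 + 90·7/15 + 60·4/15 + 40·1/10
 = 60 + 42 + 16 + 4
 = 122
Net = 122 - 110 = 12

12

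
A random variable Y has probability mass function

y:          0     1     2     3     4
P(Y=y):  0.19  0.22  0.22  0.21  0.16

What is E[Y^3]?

17.89

E[Y^3] = Σ y^3·P(Y=y)
 = 0·0.19 + 1·0.22 + 8·0.22 + 27·0.21 + 64·0.16
 = 0 + 0.22 + 1.76 + 5.67 + 10.24
 = 17.89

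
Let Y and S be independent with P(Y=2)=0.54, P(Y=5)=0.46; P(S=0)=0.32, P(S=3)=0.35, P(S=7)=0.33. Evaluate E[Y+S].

E[Y+S] = Σ_y Σ_s (y+s) · P(Y=y)P(S=s)
 = 2·0.1728 + 5·0.189 + 9·0.1782 + 5·0.1472 + 8·0.161 + 12·0.1518
 = 0.3456 + 0.945 + 1.6038 + 0.736 + 1.288 + 1.8216
 = 6.74

6.74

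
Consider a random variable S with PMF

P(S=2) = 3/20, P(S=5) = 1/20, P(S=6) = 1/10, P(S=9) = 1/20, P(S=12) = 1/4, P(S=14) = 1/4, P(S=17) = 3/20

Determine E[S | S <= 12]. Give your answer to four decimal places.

P(S <= 12) = 3/20 + 1/20 + 1/10 + 1/20 + 1/4 = 3/5.
E[S | S <= 12] = [2·3/20 + 5·1/20 + 6·1/10 + 9·1/20 + 12·1/4] / (3/5)
 = 23/5 / (3/5)
 = 23/3

7.6667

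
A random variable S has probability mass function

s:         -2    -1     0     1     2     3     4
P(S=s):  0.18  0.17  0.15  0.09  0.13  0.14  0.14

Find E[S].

0.8

E[S] = Σ s·P(S=s)
 = (-2)·0.18 + (-1)·0.17 + 0·0.15 + 1·0.09 + 2·0.13 + 3·0.14 + 4·0.14
 = (-0.36) + (-0.17) + 0 + 0.09 + 0.26 + 0.42 + 0.56
 = 0.8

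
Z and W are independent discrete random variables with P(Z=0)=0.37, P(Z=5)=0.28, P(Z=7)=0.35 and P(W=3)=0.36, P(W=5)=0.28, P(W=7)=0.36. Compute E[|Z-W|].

E[|Z-W|] = Σ_z Σ_w |z-w| · P(Z=z)P(W=w)
 = 3·0.1332 + 5·0.1036 + 7·0.1332 + 2·0.1008 + 0·0.0784 + 2·0.1008 + 4·0.126 + 2·0.098 + 0·0.126
 = 0.3996 + 0.518 + 0.9324 + 0.2016 + 0 + 0.2016 + 0.504 + 0.196 + 0
 = 2.9532

2.9532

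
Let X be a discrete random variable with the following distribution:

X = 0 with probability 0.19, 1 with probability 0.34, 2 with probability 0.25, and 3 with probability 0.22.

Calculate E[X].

E[X] = Σ x·P(X=x)
 = 0·0.19 + 1·0.34 + 2·0.25 + 3·0.22
 = 0 + 0.34 + 0.5 + 0.66
 = 1.5

1.5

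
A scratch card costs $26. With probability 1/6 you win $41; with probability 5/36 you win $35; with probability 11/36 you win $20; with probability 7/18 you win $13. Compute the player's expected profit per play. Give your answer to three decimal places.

-3.139

E[payout] = 41·1/6 + 35·5/36 + 20·11/36 + 13·7/18
 = 41/6 + 175/36 + 55/9 + 91/18
 = 823/36
Net = 823/36 - 26 = -113/36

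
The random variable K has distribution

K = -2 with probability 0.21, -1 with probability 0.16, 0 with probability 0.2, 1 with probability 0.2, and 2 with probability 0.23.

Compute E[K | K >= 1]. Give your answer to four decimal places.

P(K >= 1) = 0.2 + 0.23 = 0.43.
E[K | K >= 1] = [1·0.2 + 2·0.23] / 0.43
 = 0.66 / 0.43
 = 66/43

1.5349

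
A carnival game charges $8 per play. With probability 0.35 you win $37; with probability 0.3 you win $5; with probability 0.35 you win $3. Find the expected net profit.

E[payout] = 37·0.35 + 5·0.3 + 3·0.35
 = 12.95 + 1.5 + 1.05
 = 15.5
Net = 15.5 - 8 = 7.5

7.5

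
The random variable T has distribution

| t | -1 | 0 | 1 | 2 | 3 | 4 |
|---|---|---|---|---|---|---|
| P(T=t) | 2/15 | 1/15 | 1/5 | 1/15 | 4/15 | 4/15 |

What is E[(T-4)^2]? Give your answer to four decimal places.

E[(T-4)^2] = Σ (t-4)^2·P(T=t)
 = 25·2/15 + 16·1/15 + 9·1/5 + 4·1/15 + 1·4/15 + 0·4/15
 = 10/3 + 16/15 + 9/5 + 4/15 + 4/15 + 0
 = 101/15

6.7333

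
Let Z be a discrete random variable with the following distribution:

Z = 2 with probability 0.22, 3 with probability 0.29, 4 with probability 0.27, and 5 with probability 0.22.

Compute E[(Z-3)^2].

1.37

E[(Z-3)^2] = Σ (z-3)^2·P(Z=z)
 = 1·0.22 + 0·0.29 + 1·0.27 + 4·0.22
 = 0.22 + 0 + 0.27 + 0.88
 = 1.37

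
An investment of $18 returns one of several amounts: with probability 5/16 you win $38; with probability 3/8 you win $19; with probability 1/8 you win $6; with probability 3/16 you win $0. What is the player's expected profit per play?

1.75

E[payout] = 38·5/16 + 19·3/8 + 6·1/8 + 0·3/16
 = 95/8 + 57/8 + 3/4 + 0
 = 79/4
Net = 79/4 - 18 = 7/4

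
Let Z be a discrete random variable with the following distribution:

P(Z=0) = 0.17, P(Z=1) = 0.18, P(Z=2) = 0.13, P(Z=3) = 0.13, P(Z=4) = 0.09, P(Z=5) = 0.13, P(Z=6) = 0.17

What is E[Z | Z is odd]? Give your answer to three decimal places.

2.773

P(Z is odd) = 0.18 + 0.13 + 0.13 = 0.44.
E[Z | Z is odd] = [1·0.18 + 3·0.13 + 5·0.13] / 0.44
 = 1.22 / 0.44
 = 61/22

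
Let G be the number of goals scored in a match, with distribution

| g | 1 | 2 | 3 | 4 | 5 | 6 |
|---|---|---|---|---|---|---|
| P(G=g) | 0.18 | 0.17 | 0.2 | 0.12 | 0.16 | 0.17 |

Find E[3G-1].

E[3G-1] = Σ (3g-1)·P(G=g)
 = 2·0.18 + 5·0.17 + 8·0.2 + 11·0.12 + 14·0.16 + 17·0.17
 = 0.36 + 0.85 + 1.6 + 1.32 + 2.24 + 2.89
 = 9.26

9.26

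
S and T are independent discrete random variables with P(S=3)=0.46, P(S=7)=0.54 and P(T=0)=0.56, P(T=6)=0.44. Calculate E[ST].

E[ST] = Σ_s Σ_t st · P(S=s)P(T=t)
 = 0·0.2576 + 18·0.2024 + 0·0.3024 + 42·0.2376
 = 0 + 3.6432 + 0 + 9.9792
 = 13.6224

13.6224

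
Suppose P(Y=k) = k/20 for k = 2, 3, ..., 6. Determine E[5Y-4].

18.5

E[5Y-4] = Σ (5y-4)·P(Y=y)
 = 6·1/10 + 11·3/20 + 16·1/5 + 21·1/4 + 26·3/10
 = 3/5 + 33/20 + 16/5 + 21/4 + 39/5
 = 37/2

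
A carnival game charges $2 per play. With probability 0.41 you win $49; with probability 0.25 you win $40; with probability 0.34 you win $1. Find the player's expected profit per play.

E[payout] = 49·0.41 + 40·0.25 + 1·0.34
 = 20.09 + 10 + 0.34
 = 30.43
Net = 30.43 - 2 = 28.43

28.43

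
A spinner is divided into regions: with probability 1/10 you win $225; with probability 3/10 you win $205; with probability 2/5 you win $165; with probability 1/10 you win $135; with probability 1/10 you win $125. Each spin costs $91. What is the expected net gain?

85

E[payout] = 225·1/10 + 205·3/10 + 165·2/5 + 135·1/10 + 125·1/10
 = 45/2 + 123/2 + 66 + 27/2 + 25/2
 = 176
Net = 176 - 91 = 85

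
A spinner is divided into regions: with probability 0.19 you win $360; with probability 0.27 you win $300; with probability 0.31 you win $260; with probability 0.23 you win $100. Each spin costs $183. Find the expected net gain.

E[payout] = 360·0.19 + 300·0.27 + 260·0.31 + 100·0.23
 = 68.4 + 81 + 80.6 + 23
 = 253
Net = 253 - 183 = 70

70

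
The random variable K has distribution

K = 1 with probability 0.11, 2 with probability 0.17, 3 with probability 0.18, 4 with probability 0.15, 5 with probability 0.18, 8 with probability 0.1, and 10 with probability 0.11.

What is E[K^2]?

26.71

E[K^2] = Σ k^2·P(K=k)
 = 1·0.11 + 4·0.17 + 9·0.18 + 16·0.15 + 25·0.18 + 64·0.1 + 100·0.11
 = 0.11 + 0.68 + 1.62 + 2.4 + 4.5 + 6.4 + 11
 = 26.71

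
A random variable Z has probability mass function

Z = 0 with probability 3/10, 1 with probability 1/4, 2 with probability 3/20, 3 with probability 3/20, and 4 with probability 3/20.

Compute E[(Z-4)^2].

7.8

E[(Z-4)^2] = Σ (z-4)^2·P(Z=z)
 = 16·3/10 + 9·1/4 + 4·3/20 + 1·3/20 + 0·3/20
 = 24/5 + 9/4 + 3/5 + 3/20 + 0
 = 39/5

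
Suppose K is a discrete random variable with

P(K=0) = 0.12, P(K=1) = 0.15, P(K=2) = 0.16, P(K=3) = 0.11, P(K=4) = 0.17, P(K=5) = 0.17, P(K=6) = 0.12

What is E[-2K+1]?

-5.1

E[-2K+1] = Σ (-2k+1)·P(K=k)
 = 1·0.12 + (-1)·0.15 + (-3)·0.16 + (-5)·0.11 + (-7)·0.17 + (-9)·0.17 + (-11)·0.12
 = 0.12 + (-0.15) + (-0.48) + (-0.55) + (-1.19) + (-1.53) + (-1.32)
 = -5.1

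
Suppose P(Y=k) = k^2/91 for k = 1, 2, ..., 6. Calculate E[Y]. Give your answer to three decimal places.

4.846

E[Y] = Σ y·P(Y=y)
 = 1·1/91 + 2·4/91 + 3·9/91 + 4·16/91 + 5·25/91 + 6·36/91
 = 1/91 + 8/91 + 27/91 + 64/91 + 125/91 + 216/91
 = 63/13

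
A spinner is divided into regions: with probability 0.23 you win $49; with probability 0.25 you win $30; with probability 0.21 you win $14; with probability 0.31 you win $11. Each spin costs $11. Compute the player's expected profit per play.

14.12

E[payout] = 49·0.23 + 30·0.25 + 14·0.21 + 11·0.31
 = 11.27 + 7.5 + 2.94 + 3.41
 = 25.12
Net = 25.12 - 11 = 14.12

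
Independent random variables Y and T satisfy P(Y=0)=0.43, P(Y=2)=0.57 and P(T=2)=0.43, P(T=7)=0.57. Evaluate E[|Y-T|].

E[|Y-T|] = Σ_y Σ_t |y-t| · P(Y=y)P(T=t)
 = 2·0.1849 + 7·0.2451 + 0·0.2451 + 5·0.3249
 = 0.3698 + 1.7157 + 0 + 1.6245
 = 3.71

3.71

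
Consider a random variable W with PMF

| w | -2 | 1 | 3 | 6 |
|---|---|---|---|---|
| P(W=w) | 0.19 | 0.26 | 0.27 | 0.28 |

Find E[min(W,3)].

E[min(W,3)] = Σ min(w,3)·P(W=w)
 = (-2)·0.19 + 1·0.26 + 3·0.27 + 3·0.28
 = (-0.38) + 0.26 + 0.81 + 0.84
 = 1.53

1.53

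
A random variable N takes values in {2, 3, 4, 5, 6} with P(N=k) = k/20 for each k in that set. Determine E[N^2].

22

E[N^2] = Σ n^2·P(N=n)
 = 4·1/10 + 9·3/20 + 16·1/5 + 25·1/4 + 36·3/10
 = 2/5 + 27/20 + 16/5 + 25/4 + 54/5
 = 22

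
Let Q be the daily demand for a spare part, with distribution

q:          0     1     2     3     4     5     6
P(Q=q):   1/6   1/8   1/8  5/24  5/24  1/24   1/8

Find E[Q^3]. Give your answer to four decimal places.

52.2917

E[Q^3] = Σ q^3·P(Q=q)
 = 0·1/6 + 1·1/8 + 8·1/8 + 27·5/24 + 64·5/24 + 125·1/24 + 216·1/8
 = 0 + 1/8 + 1 + 45/8 + 40/3 + 125/24 + 27
 = 1255/24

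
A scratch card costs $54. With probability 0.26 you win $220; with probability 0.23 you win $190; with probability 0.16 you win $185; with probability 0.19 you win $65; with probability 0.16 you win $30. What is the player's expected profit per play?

93.65

E[payout] = 220·0.26 + 190·0.23 + 185·0.16 + 65·0.19 + 30·0.16
 = 57.2 + 43.7 + 29.6 + 12.35 + 4.8
 = 147.65
Net = 147.65 - 54 = 93.65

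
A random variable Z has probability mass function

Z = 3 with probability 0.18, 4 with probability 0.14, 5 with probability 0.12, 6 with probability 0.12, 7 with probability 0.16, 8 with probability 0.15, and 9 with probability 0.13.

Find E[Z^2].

E[Z^2] = Σ z^2·P(Z=z)
 = 9·0.18 + 16·0.14 + 25·0.12 + 36·0.12 + 49·0.16 + 64·0.15 + 81·0.13
 = 1.62 + 2.24 + 3 + 4.32 + 7.84 + 9.6 + 10.53
 = 39.15

39.15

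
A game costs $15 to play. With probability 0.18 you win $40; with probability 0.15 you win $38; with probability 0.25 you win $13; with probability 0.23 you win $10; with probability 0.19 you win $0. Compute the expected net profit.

3.45

E[payout] = 40·0.18 + 38·0.15 + 13·0.25 + 10·0.23 + 0·0.19
 = 7.2 + 5.7 + 3.25 + 2.3 + 0
 = 18.45
Net = 18.45 - 15 = 3.45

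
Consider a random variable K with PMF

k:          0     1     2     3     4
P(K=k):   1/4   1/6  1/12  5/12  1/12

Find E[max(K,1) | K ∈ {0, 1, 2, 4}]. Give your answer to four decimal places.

1.5714

P(K ∈ {0, 1, 2, 4}) = 1/4 + 1/6 + 1/12 + 1/12 = 7/12.
E[max(K,1) | K ∈ {0, 1, 2, 4}] = [1·1/4 + 1·1/6 + 2·1/12 + 4·1/12] / (7/12)
 = 11/12 / (7/12)
 = 11/7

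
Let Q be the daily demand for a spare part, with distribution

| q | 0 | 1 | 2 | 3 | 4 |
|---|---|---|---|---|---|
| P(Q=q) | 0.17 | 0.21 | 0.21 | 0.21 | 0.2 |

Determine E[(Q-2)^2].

1.9

E[(Q-2)^2] = Σ (q-2)^2·P(Q=q)
 = 4·0.17 + 1·0.21 + 0·0.21 + 1·0.21 + 4·0.2
 = 0.68 + 0.21 + 0 + 0.21 + 0.8
 = 1.9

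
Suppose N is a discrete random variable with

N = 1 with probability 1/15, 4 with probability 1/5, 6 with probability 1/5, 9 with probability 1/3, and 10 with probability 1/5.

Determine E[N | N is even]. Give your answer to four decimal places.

P(N is even) = 1/5 + 1/5 + 1/5 = 3/5.
E[N | N is even] = [4·1/5 + 6·1/5 + 10·1/5] / (3/5)
 = 4 / (3/5)
 = 20/3

6.6667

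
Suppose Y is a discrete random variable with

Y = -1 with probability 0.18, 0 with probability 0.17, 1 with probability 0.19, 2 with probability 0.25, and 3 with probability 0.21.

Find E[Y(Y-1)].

E[Y(Y-1)] = Σ y(y-1)·P(Y=y)
 = 2·0.18 + 0·0.17 + 0·0.19 + 2·0.25 + 6·0.21
 = 0.36 + 0 + 0 + 0.5 + 1.26
 = 2.12

2.12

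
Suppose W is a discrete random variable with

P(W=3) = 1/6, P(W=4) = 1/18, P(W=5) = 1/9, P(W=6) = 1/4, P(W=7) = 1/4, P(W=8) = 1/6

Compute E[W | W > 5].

P(W > 5) = 1/4 + 1/4 + 1/6 = 2/3.
E[W | W > 5] = [6·1/4 + 7·1/4 + 8·1/6] / (2/3)
 = 55/12 / (2/3)
 = 55/8

6.875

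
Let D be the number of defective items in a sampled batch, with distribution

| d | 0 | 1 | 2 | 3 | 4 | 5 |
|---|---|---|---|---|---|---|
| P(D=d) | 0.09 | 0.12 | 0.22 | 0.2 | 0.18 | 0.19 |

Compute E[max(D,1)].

E[max(D,1)] = Σ max(d,1)·P(D=d)
 = 1·0.09 + 1·0.12 + 2·0.22 + 3·0.2 + 4·0.18 + 5·0.19
 = 0.09 + 0.12 + 0.44 + 0.6 + 0.72 + 0.95
 = 2.92

2.92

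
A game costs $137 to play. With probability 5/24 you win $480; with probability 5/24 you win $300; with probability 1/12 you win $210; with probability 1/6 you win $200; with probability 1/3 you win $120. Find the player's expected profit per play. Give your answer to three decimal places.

116.333

E[payout] = 480·5/24 + 300·5/24 + 210·1/12 + 200·1/6 + 120·1/3
 = 100 + 125/2 + 35/2 + 100/3 + 40
 = 760/3
Net = 760/3 - 137 = 349/3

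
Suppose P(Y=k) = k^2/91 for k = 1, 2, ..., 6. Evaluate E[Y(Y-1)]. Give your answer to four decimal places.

20.1538

E[Y(Y-1)] = Σ y(y-1)·P(Y=y)
 = 0·1/91 + 2·4/91 + 6·9/91 + 12·16/91 + 20·25/91 + 30·36/91
 = 0 + 8/91 + 54/91 + 192/91 + 500/91 + 1080/91
 = 262/13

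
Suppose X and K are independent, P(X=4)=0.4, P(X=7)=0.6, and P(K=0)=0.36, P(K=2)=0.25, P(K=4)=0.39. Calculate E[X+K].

E[X+K] = Σ_x Σ_k (x+k) · P(X=x)P(K=k)
 = 4·0.144 + 6·0.1 + 8·0.156 + 7·0.216 + 9·0.15 + 11·0.234
 = 0.576 + 0.6 + 1.248 + 1.512 + 1.35 + 2.574
 = 7.86

7.86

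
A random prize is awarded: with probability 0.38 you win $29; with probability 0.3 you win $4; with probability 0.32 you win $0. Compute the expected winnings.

12.22

E[payout] = 29·0.38 + 4·0.3 + 0·0.32
 = 11.02 + 1.2 + 0
 = 12.22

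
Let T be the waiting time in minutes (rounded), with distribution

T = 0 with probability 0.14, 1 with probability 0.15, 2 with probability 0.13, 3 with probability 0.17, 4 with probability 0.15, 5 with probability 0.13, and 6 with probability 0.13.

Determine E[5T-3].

11.75

E[5T-3] = Σ (5t-3)·P(T=t)
 = (-3)·0.14 + 2·0.15 + 7·0.13 + 12·0.17 + 17·0.15 + 22·0.13 + 27·0.13
 = (-0.42) + 0.3 + 0.91 + 2.04 + 2.55 + 2.86 + 3.51
 = 11.75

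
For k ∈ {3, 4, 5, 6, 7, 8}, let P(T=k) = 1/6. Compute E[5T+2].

29.5

E[5T+2] = Σ (5t+2)·P(T=t)
 = 17·1/6 + 22·1/6 + 27·1/6 + 32·1/6 + 37·1/6 + 42·1/6
 = 17/6 + 11/3 + 9/2 + 16/3 + 37/6 + 7
 = 59/2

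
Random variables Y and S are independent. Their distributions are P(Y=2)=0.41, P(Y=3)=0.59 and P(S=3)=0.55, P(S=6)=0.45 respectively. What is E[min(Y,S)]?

2.59

E[min(Y,S)] = Σ_y Σ_s min(y,s) · P(Y=y)P(S=s)
 = 2·0.2255 + 2·0.1845 + 3·0.3245 + 3·0.2655
 = 0.451 + 0.369 + 0.9735 + 0.7965
 = 2.59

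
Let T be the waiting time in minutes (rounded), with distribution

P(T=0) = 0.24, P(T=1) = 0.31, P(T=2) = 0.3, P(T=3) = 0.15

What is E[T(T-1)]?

E[T(T-1)] = Σ t(t-1)·P(T=t)
 = 0·0.24 + 0·0.31 + 2·0.3 + 6·0.15
 = 0 + 0 + 0.6 + 0.9
 = 1.5

1.5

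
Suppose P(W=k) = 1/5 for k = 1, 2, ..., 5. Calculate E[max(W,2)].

3.2

E[max(W,2)] = Σ max(w,2)·P(W=w)
 = 2·1/5 + 2·1/5 + 3·1/5 + 4·1/5 + 5·1/5
 = 2/5 + 2/5 + 3/5 + 4/5 + 1
 = 16/5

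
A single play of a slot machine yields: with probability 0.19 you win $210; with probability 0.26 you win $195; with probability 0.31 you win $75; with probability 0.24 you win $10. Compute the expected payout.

116.25

E[payout] = 210·0.19 + 195·0.26 + 75·0.31 + 10·0.24
 = 39.9 + 50.7 + 23.25 + 2.4
 = 116.25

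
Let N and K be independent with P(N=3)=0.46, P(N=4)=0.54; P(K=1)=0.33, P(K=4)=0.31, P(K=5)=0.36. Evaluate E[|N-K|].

E[|N-K|] = Σ_n Σ_k |n-k| · P(N=n)P(K=k)
 = 2·0.1518 + 1·0.1426 + 2·0.1656 + 3·0.1782 + 0·0.1674 + 1·0.1944
 = 0.3036 + 0.1426 + 0.3312 + 0.5346 + 0 + 0.1944
 = 1.5064

1.5064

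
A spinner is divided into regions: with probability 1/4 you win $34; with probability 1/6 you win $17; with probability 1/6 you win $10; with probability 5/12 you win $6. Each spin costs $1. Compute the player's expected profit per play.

E[payout] = 34·1/4 + 17·1/6 + 10·1/6 + 6·5/12
 = 17/2 + 17/6 + 5/3 + 5/2
 = 31/2
Net = 31/2 - 1 = 29/2

14.5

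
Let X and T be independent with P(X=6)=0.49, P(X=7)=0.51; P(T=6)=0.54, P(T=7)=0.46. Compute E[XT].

E[XT] = Σ_x Σ_t xt · P(X=x)P(T=t)
 = 36·0.2646 + 42·0.2254 + 42·0.2754 + 49·0.2346
 = 9.5256 + 9.4668 + 11.5668 + 11.4954
 = 42.0546

42.0546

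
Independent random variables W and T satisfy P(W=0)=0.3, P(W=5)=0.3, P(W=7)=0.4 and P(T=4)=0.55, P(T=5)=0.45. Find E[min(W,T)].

E[min(W,T)] = Σ_w Σ_t min(w,t) · P(W=w)P(T=t)
 = 0·0.165 + 0·0.135 + 4·0.165 + 5·0.135 + 4·0.22 + 5·0.18
 = 0 + 0 + 0.66 + 0.675 + 0.88 + 0.9
 = 3.115

3.115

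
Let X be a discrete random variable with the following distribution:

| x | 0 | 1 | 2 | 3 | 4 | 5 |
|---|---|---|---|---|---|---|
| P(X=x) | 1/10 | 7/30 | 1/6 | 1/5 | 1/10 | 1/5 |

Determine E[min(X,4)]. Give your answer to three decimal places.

E[min(X,4)] = Σ min(x,4)·P(X=x)
 = 0·1/10 + 1·7/30 + 2·1/6 + 3·1/5 + 4·1/10 + 4·1/5
 = 0 + 7/30 + 1/3 + 3/5 + 2/5 + 4/5
 = 71/30

2.367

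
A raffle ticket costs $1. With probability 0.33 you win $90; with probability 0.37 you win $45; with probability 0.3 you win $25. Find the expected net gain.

52.85

E[payout] = 90·0.33 + 45·0.37 + 25·0.3
 = 29.7 + 16.65 + 7.5
 = 53.85
Net = 53.85 - 1 = 52.85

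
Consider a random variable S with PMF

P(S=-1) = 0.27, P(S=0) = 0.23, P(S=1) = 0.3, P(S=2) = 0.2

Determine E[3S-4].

-2.71

E[3S-4] = Σ (3s-4)·P(S=s)
 = (-7)·0.27 + (-4)·0.23 + (-1)·0.3 + 2·0.2
 = (-1.89) + (-0.92) + (-0.3) + 0.4
 = -2.71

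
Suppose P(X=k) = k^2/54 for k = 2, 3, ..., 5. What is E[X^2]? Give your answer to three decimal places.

E[X^2] = Σ x^2·P(X=x)
 = 4·2/27 + 9·1/6 + 16·8/27 + 25·25/54
 = 8/27 + 3/2 + 128/27 + 625/54
 = 163/9

18.111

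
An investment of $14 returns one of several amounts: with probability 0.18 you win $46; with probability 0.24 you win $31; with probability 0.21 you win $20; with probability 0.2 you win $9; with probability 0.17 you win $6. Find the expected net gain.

8.74

E[payout] = 46·0.18 + 31·0.24 + 20·0.21 + 9·0.2 + 6·0.17
 = 8.28 + 7.44 + 4.2 + 1.8 + 1.02
 = 22.74
Net = 22.74 - 14 = 8.74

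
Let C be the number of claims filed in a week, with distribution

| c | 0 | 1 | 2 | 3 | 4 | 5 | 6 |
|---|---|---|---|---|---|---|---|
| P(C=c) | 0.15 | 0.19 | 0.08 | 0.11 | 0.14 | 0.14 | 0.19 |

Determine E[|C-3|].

1.9

E[|C-3|] = Σ |c-3|·P(C=c)
 = 3·0.15 + 2·0.19 + 1·0.08 + 0·0.11 + 1·0.14 + 2·0.14 + 3·0.19
 = 0.45 + 0.38 + 0.08 + 0 + 0.14 + 0.28 + 0.57
 = 1.9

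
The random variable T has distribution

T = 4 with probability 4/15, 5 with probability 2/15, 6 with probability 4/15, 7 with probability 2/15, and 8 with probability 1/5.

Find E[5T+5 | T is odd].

35

P(T is odd) = 2/15 + 2/15 = 4/15.
E[5T+5 | T is odd] = [30·2/15 + 40·2/15] / (4/15)
 = 28/3 / (4/15)
 = 35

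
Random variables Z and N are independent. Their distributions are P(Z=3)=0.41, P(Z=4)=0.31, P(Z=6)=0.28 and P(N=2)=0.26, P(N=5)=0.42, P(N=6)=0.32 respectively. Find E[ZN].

18.841

E[ZN] = Σ_z Σ_n zn · P(Z=z)P(N=n)
 = 6·0.1066 + 15·0.1722 + 18·0.1312 + 8·0.0806 + 20·0.1302 + 24·0.0992 + 12·0.0728 + 30·0.1176 + 36·0.0896
 = 0.6396 + 2.583 + 2.3616 + 0.6448 + 2.604 + 2.3808 + 0.8736 + 3.528 + 3.2256
 = 18.841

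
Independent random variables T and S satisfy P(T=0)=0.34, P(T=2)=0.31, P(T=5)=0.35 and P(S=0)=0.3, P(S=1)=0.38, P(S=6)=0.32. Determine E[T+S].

E[T+S] = Σ_t Σ_s (t+s) · P(T=t)P(S=s)
 = 0·0.102 + 1·0.1292 + 6·0.1088 + 2·0.093 + 3·0.1178 + 8·0.0992 + 5·0.105 + 6·0.133 + 11·0.112
 = 0 + 0.1292 + 0.6528 + 0.186 + 0.3534 + 0.7936 + 0.525 + 0.798 + 1.232
 = 4.67

4.67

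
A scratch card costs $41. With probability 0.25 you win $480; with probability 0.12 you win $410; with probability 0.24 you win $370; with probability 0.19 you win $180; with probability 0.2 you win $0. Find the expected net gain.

E[payout] = 480·0.25 + 410·0.12 + 370·0.24 + 180·0.19 + 0·0.2
 = 120 + 49.2 + 88.8 + 34.2 + 0
 = 292.2
Net = 292.2 - 41 = 251.2

251.2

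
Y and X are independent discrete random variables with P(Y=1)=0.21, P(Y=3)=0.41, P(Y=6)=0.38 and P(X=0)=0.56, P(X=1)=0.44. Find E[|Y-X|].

E[|Y-X|] = Σ_y Σ_x |y-x| · P(Y=y)P(X=x)
 = 1·0.1176 + 0·0.0924 + 3·0.2296 + 2·0.1804 + 6·0.2128 + 5·0.1672
 = 0.1176 + 0 + 0.6888 + 0.3608 + 1.2768 + 0.836
 = 3.28

3.28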